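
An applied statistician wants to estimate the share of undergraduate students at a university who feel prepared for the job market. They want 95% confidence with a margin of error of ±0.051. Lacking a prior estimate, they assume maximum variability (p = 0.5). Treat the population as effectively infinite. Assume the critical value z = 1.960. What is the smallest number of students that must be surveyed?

With p = 0.5, p(1−p) = 0.25.
n = z²·p(1−p)/E² = 1.960² × 0.2500 / 0.051² = 3.8416 × 0.2500 / 0.002601 ≈ 369.24.
Rounding up gives n = 370.

370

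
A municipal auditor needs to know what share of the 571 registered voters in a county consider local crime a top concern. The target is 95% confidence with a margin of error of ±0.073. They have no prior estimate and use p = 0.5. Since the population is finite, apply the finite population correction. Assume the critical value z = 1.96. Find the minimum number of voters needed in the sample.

Unadjusted: n₀ = 1.96² × 0.50 × 0.50 / 0.073² ≈ 180.22, so n₀ = 181.
Finite population correction with N = 571: n = n₀ / (1 + (n₀−1)/N) = 181 / (1 + 180/571) = 181 / 1.3152 ≈ 137.62.
Rounding up, n = 138.

138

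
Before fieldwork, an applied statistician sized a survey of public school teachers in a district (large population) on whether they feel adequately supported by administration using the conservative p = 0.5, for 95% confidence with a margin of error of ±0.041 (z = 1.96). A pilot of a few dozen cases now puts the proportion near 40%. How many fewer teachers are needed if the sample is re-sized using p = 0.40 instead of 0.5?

Conservative (p = 0.5): n = 1.96² × 0.25 / 0.041² ≈ 571.33 → 572.
Using p = 0.40: p(1−p) = 0.2400, so n = 1.96² × 0.2400 / 0.041² ≈ 548.47 → 549.
Reduction: 572 − 549 = 23.

23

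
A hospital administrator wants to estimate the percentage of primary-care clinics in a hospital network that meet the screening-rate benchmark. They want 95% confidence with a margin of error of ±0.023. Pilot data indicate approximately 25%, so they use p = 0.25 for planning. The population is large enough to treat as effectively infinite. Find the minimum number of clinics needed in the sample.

1362

For 95% confidence, z = 1.960.
With p = 0.25, p(1−p) = 0.1875.
n = z²·p(1−p)/E² = 1.960² × 0.1875 / 0.023² = 3.8416 × 0.1875 / 0.000529 ≈ 1361.63.
Rounding up gives n = 1362.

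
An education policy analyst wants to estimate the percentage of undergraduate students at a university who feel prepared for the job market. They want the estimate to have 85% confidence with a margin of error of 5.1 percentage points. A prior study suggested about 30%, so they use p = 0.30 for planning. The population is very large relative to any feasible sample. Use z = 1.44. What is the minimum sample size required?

168

With p = 0.30, p(1−p) = 0.2100.
n = z²·p(1−p)/E² = 1.44² × 0.2100 / 0.051² = 2.0736 × 0.2100 / 0.002601 ≈ 167.42.
Rounding up gives n = 168.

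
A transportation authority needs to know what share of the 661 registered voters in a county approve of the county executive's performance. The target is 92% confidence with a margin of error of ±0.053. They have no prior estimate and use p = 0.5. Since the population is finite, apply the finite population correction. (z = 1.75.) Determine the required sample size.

194

Unadjusted: n₀ = 1.75² × 0.50 × 0.50 / 0.053² ≈ 272.56, so n₀ = 273.
Finite population correction with N = 661: n = n₀ / (1 + (n₀−1)/N) = 273 / (1 + 272/661) = 273 / 1.4115 ≈ 193.41.
Rounding up, n = 194.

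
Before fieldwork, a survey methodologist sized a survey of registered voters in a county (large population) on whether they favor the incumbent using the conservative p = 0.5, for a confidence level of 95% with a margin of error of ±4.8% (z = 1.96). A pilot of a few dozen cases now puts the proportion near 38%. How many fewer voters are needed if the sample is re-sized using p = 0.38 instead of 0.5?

24

Conservative (p = 0.5): n = 1.96² × 0.25 / 0.048² ≈ 416.84 → 417.
Using p = 0.38: p(1−p) = 0.2356, so n = 1.96² × 0.2356 / 0.048² ≈ 392.83 → 393.
Reduction: 417 − 393 = 24.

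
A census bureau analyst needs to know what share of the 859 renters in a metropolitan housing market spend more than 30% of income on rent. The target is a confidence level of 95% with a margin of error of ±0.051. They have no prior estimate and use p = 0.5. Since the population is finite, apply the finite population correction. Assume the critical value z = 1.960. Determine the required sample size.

Unadjusted: n₀ = 1.960² × 0.50 × 0.50 / 0.051² ≈ 369.24, so n₀ = 370.
Finite population correction with N = 859: n = n₀ / (1 + (n₀−1)/N) = 370 / (1 + 369/859) = 370 / 1.4296 ≈ 258.82.
Rounding up, n = 259.

259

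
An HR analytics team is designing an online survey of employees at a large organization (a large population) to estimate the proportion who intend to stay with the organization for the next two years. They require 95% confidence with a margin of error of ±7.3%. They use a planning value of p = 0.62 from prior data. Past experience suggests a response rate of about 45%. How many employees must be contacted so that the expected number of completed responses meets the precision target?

For 95% confidence, z = 1.960.
Completed interviews needed: n₀ = 1.960² × 0.2356 / 0.073² ≈ 169.84 → 170.
At a 45% response rate, contacts needed = 170 / 0.45 ≈ 377.78 → 378.

378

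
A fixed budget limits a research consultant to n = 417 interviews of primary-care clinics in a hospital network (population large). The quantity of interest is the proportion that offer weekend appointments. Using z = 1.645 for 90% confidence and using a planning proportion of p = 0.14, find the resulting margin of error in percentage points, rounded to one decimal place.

2.8

SE(p̂) = √[p(1−p)/n] = √[0.1204/417] = 0.01699.
E = z × SE = 1.645 × 0.01699 = 0.02795, or 2.8 percentage points.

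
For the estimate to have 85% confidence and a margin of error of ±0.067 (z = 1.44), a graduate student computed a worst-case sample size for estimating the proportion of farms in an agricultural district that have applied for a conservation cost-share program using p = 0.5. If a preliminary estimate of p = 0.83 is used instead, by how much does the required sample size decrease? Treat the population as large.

Conservative (p = 0.5): n = 1.44² × 0.25 / 0.067² ≈ 115.48 → 116.
Using p = 0.83: p(1−p) = 0.1411, so n = 1.44² × 0.1411 / 0.067² ≈ 65.18 → 66.
Reduction: 116 − 66 = 50.

50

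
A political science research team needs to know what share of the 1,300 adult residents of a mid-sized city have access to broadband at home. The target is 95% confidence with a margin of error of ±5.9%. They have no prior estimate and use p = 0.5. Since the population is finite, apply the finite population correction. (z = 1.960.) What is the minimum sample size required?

228

Unadjusted: n₀ = 1.960² × 0.50 × 0.50 / 0.059² ≈ 275.90, so n₀ = 276.
Finite population correction with N = 1,300: n = n₀ / (1 + (n₀−1)/N) = 276 / (1 + 275/1300) = 276 / 1.2115 ≈ 227.81.
Rounding up, n = 228.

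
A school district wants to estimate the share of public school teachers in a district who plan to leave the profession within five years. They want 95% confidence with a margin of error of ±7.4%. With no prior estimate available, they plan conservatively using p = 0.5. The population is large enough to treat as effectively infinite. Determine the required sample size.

176

For 95% confidence, z = 1.960.
With p = 0.5, p(1−p) = 0.25.
n = z²·p(1−p)/E² = 1.960² × 0.2500 / 0.074² = 3.8416 × 0.2500 / 0.005476 ≈ 175.38.
Rounding up gives n = 176.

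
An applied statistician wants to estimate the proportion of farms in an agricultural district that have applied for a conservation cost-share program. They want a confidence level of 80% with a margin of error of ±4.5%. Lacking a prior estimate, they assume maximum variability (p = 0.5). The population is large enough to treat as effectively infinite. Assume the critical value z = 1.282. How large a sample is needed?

203

With p = 0.5, p(1−p) = 0.25.
n = z²·p(1−p)/E² = 1.282² × 0.2500 / 0.045² = 1.6435 × 0.2500 / 0.002025 ≈ 202.90.
Rounding up gives n = 203.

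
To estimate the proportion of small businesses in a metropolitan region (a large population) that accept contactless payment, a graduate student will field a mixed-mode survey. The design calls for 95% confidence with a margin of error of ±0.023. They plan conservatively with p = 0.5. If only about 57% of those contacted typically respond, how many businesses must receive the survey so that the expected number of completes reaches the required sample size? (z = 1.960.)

3186

Completed interviews needed: n₀ = 1.960² × 0.2500 / 0.023² ≈ 1815.50 → 1816.
At a 57% response rate, contacts needed = 1816 / 0.57 ≈ 3185.96 → 3186.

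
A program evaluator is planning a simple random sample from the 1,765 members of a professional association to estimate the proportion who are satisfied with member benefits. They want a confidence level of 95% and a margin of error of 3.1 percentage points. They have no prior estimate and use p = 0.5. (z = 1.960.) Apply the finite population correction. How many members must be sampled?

639

Unadjusted: n₀ = 1.960² × 0.50 × 0.50 / 0.031² ≈ 999.38, so n₀ = 1000.
Finite population correction with N = 1,765: n = n₀ / (1 + (n₀−1)/N) = 1000 / (1 + 999/1765) = 1000 / 1.5660 ≈ 638.57.
Rounding up, n = 639.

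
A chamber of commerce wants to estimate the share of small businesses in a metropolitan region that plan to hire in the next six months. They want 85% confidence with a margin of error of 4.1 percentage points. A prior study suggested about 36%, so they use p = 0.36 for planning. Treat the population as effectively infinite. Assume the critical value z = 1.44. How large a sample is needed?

With p = 0.36, p(1−p) = 0.2304.
n = z²·p(1−p)/E² = 1.44² × 0.2304 / 0.041² = 2.0736 × 0.2304 / 0.001681 ≈ 284.21.
Rounding up gives n = 285.

285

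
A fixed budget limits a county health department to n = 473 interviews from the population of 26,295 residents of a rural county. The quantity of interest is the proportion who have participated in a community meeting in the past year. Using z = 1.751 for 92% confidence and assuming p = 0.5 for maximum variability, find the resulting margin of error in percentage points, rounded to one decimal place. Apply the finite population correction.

Finite-population factor: (N−n)/(N−1) = (26295−473)/(26295−1) = 0.9820.
SE(p̂) = √[p(1−p)/n · (N−n)/(N−1)] = √[0.2500/473 × 0.9820] = 0.02278.
E = z × SE = 1.751 × 0.02278 = 0.03989 ≈ 4.0 percentage points.

4.0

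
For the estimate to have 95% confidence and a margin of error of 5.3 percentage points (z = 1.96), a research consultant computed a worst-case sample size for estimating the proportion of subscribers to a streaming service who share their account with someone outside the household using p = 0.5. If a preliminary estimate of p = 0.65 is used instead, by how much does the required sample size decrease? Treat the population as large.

Conservative (p = 0.5): n = 1.96² × 0.25 / 0.053² ≈ 341.90 → 342.
Using p = 0.65: p(1−p) = 0.2275, so n = 1.96² × 0.2275 / 0.053² ≈ 311.13 → 312.
Reduction: 342 − 312 = 30.

30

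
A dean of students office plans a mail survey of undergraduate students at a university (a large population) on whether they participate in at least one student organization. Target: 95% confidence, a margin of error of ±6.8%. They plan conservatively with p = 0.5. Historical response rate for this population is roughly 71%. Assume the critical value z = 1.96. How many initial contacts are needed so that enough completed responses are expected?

293

Completed interviews needed: n₀ = 1.96² × 0.2500 / 0.068² ≈ 207.70 → 208.
At a 71% response rate, contacts needed = 208 / 0.71 ≈ 292.96 → 293.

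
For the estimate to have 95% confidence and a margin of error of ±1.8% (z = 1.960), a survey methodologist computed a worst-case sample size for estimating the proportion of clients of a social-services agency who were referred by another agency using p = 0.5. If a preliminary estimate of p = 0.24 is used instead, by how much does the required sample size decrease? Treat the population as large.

Conservative (p = 0.5): n = 1.960² × 0.25 / 0.018² ≈ 2964.20 → 2965.
Using p = 0.24: p(1−p) = 0.1824, so n = 1.960² × 0.1824 / 0.018² ≈ 2162.68 → 2163.
Reduction: 2965 − 2163 = 802.

802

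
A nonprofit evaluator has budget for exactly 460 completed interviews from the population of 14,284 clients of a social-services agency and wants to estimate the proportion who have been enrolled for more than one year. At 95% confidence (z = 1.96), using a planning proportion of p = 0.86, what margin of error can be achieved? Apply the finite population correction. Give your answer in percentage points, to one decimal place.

3.1

Finite-population factor: (N−n)/(N−1) = (14284−460)/(14284−1) = 0.9679.
SE(p̂) = √[p(1−p)/n · (N−n)/(N−1)] = √[0.1204/460 × 0.9679] = 0.01592.
E = z × SE = 1.96 × 0.01592 = 0.03120 ≈ 3.1 percentage points.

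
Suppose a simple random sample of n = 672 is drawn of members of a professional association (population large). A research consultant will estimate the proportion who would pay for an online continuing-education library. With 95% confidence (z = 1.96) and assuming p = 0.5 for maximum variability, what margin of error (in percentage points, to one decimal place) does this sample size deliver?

SE(p̂) = √[p(1−p)/n] = √[0.2500/672] = 0.01929.
E = z × SE = 1.96 × 0.01929 = 0.03780, or 3.8 percentage points.

3.8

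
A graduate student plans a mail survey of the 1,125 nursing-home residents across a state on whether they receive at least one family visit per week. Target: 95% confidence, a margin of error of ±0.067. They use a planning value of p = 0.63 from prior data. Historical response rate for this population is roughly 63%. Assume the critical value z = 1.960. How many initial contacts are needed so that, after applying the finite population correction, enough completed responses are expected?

270

Completed interviews needed (unadjusted): n₀ = 1.960² × 0.2331 / 0.067² ≈ 199.48 → 200.
FPC for N = 1,125: n = 200 / (1 + 199/1125) = 200 / 1.1769 ≈ 169.94 → 170.
At a 63% response rate, contacts needed = 170 / 0.63 ≈ 269.84 → 270.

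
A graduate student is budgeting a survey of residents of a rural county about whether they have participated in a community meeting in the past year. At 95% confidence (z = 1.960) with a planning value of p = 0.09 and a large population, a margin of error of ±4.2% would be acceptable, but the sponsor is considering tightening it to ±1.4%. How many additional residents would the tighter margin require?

1427

At ±4.2%: n = 1.960² × 0.0819 / 0.042² ≈ 178.36 → 179.
At ±1.4%: n = 1.960² × 0.0819 / 0.014² ≈ 1605.24 → 1606.
Additional respondents: 1606 − 179 = 1427.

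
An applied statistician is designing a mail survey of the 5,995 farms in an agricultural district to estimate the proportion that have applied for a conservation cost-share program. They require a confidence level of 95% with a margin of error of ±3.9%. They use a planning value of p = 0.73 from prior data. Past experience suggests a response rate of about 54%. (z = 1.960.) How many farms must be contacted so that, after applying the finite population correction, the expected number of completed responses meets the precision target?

852

Completed interviews needed (unadjusted): n₀ = 1.960² × 0.1971 / 0.039² ≈ 497.82 → 498.
FPC for N = 5,995: n = 498 / (1 + 497/5995) = 498 / 1.0829 ≈ 459.88 → 460.
At a 54% response rate, contacts needed = 460 / 0.54 ≈ 851.85 → 852.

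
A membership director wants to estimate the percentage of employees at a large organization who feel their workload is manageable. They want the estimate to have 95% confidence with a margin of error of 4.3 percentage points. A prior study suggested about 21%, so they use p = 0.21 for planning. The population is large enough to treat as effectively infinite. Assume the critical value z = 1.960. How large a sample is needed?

345

With p = 0.21, p(1−p) = 0.1659.
n = z²·p(1−p)/E² = 1.960² × 0.1659 / 0.043² = 3.8416 × 0.1659 / 0.001849 ≈ 344.68.
Rounding up gives n = 345.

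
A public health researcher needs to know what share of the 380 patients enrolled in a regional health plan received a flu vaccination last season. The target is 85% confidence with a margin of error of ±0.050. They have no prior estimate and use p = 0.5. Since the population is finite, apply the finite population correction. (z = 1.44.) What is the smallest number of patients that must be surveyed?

135

Unadjusted: n₀ = 1.44² × 0.50 × 0.50 / 0.050² ≈ 207.36, so n₀ = 208.
Finite population correction with N = 380: n = n₀ / (1 + (n₀−1)/N) = 208 / (1 + 207/380) = 208 / 1.5447 ≈ 134.65.
Rounding up, n = 135.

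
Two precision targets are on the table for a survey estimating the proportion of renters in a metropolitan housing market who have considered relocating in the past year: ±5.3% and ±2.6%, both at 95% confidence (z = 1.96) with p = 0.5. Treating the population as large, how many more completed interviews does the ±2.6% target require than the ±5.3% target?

At ±5.3%: n = 1.96² × 0.2500 / 0.053² ≈ 341.90 → 342.
At ±2.6%: n = 1.96² × 0.2500 / 0.026² ≈ 1420.71 → 1421.
Additional respondents: 1421 − 342 = 1079.

1079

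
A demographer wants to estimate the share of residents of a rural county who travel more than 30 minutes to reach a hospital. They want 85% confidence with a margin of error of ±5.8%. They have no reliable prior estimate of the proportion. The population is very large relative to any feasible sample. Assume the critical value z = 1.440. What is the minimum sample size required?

With no prior estimate, use p = 0.5, giving p(1−p) = 0.25.
n = z²·p(1−p)/E² = 1.440² × 0.2500 / 0.058² = 2.0736 × 0.2500 / 0.003364 ≈ 154.10.
Rounding up gives n = 155.

155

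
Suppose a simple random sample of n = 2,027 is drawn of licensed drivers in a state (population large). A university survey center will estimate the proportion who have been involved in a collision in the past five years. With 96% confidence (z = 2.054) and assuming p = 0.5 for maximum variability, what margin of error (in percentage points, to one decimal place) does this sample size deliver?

SE(p̂) = √[p(1−p)/n] = √[0.2500/2027] = 0.01111.
E = z × SE = 2.054 × 0.01111 = 0.02281, or 2.3 percentage points.

2.3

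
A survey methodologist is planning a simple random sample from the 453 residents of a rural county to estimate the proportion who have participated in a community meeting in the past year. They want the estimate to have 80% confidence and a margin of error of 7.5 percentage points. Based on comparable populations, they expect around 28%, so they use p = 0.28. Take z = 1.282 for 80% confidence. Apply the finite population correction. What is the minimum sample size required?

Unadjusted: n₀ = 1.282² × 0.28 × 0.72 / 0.075² ≈ 58.90, so n₀ = 59.
Finite population correction with N = 453: n = n₀ / (1 + (n₀−1)/N) = 59 / (1 + 58/453) = 59 / 1.1280 ≈ 52.30.
Rounding up, n = 53.

53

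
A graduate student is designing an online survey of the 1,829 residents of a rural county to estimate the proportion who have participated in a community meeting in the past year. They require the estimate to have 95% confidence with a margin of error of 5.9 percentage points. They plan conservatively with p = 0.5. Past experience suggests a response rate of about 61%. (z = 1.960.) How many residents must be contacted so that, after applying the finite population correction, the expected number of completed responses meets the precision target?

Completed interviews needed (unadjusted): n₀ = 1.960² × 0.2500 / 0.059² ≈ 275.90 → 276.
FPC for N = 1,829: n = 276 / (1 + 275/1829) = 276 / 1.1504 ≈ 239.93 → 240.
At a 61% response rate, contacts needed = 240 / 0.61 ≈ 393.44 → 394.

394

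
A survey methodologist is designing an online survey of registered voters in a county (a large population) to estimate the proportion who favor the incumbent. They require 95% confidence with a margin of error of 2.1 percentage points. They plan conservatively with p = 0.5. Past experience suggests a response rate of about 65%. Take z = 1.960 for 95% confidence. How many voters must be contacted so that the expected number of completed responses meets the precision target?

Completed interviews needed: n₀ = 1.960² × 0.2500 / 0.021² ≈ 2177.78 → 2178.
At a 65% response rate, contacts needed = 2178 / 0.65 ≈ 3350.77 → 3351.

3351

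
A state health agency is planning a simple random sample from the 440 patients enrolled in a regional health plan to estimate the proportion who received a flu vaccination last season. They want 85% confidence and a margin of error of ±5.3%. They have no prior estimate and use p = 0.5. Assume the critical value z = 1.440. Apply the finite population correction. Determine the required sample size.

131

Unadjusted: n₀ = 1.440² × 0.50 × 0.50 / 0.053² ≈ 184.55, so n₀ = 185.
Finite population correction with N = 440: n = n₀ / (1 + (n₀−1)/N) = 185 / (1 + 184/440) = 185 / 1.4182 ≈ 130.45.
Rounding up, n = 131.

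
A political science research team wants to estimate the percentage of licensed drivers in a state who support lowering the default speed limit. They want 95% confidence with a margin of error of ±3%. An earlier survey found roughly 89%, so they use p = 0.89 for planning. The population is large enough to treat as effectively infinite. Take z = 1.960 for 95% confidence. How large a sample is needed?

With p = 0.89, p(1−p) = 0.0979.
n = z²·p(1−p)/E² = 1.960² × 0.0979 / 0.030² = 3.8416 × 0.0979 / 0.000900 ≈ 417.88.
Rounding up gives n = 418.

418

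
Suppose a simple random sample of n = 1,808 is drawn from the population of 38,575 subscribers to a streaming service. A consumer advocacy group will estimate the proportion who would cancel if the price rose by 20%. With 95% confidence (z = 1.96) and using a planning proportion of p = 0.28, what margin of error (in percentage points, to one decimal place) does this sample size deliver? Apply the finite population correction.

2.0

Finite-population factor: (N−n)/(N−1) = (38575−1808)/(38575−1) = 0.9532.
SE(p̂) = √[p(1−p)/n · (N−n)/(N−1)] = √[0.2016/1808 × 0.9532] = 0.01031.
E = z × SE = 1.96 × 0.01031 = 0.02021 ≈ 2.0 percentage points.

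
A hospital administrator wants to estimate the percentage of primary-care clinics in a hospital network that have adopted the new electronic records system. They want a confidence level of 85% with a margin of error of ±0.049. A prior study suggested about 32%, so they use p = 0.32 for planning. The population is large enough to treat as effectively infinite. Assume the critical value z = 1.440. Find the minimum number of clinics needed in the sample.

With p = 0.32, p(1−p) = 0.2176.
n = z²·p(1−p)/E² = 1.440² × 0.2176 / 0.049² = 2.0736 × 0.2176 / 0.002401 ≈ 187.93.
Rounding up gives n = 188.

188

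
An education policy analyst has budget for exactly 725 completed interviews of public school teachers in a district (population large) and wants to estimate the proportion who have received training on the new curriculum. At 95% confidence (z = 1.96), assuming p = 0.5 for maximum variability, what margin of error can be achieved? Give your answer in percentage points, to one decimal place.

3.6

SE(p̂) = √[p(1−p)/n] = √[0.2500/725] = 0.01857.
E = z × SE = 1.96 × 0.01857 = 0.03640, or 3.6 percentage points.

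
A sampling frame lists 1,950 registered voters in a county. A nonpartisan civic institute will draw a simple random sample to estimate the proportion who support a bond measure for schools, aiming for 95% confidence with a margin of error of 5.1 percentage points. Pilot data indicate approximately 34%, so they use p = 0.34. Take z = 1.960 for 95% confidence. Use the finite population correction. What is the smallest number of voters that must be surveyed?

284

Unadjusted: n₀ = 1.960² × 0.34 × 0.66 / 0.051² ≈ 331.43, so n₀ = 332.
Finite population correction with N = 1,950: n = n₀ / (1 + (n₀−1)/N) = 332 / (1 + 331/1950) = 332 / 1.1697 ≈ 283.82.
Rounding up, n = 284.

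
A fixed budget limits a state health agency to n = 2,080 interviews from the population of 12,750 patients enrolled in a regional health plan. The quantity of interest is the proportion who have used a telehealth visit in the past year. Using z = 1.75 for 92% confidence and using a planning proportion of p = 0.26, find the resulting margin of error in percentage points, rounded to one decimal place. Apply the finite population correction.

1.5

Finite-population factor: (N−n)/(N−1) = (12750−2080)/(12750−1) = 0.8369.
SE(p̂) = √[p(1−p)/n · (N−n)/(N−1)] = √[0.1924/2080 × 0.8369] = 0.00880.
E = z × SE = 1.75 × 0.00880 = 0.01540 ≈ 1.5 percentage points.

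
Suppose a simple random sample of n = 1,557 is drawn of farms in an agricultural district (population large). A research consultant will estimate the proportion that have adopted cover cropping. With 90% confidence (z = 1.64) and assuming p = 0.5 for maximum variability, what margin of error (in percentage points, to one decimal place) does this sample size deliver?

2.1

SE(p̂) = √[p(1−p)/n] = √[0.2500/1557] = 0.01267.
E = z × SE = 1.64 × 0.01267 = 0.02078, or 2.1 percentage points.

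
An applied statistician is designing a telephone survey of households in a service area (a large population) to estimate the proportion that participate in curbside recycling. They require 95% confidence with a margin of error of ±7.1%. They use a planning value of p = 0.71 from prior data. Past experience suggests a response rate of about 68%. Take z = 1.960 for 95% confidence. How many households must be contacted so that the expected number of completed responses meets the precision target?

Completed interviews needed: n₀ = 1.960² × 0.2059 / 0.071² ≈ 156.91 → 157.
At a 68% response rate, contacts needed = 157 / 0.68 ≈ 230.88 → 231.

231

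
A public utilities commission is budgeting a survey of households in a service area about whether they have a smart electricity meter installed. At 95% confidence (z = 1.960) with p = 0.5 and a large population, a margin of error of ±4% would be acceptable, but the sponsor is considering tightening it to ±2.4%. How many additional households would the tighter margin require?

1067

At ±4%: n = 1.960² × 0.2500 / 0.040² ≈ 600.25 → 601.
At ±2.4%: n = 1.960² × 0.2500 / 0.024² ≈ 1667.36 → 1668.
Additional respondents: 1668 − 601 = 1067.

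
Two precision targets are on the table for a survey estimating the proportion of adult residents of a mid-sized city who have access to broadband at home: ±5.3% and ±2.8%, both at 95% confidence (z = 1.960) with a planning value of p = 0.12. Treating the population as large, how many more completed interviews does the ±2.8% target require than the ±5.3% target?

At ±5.3%: n = 1.960² × 0.1056 / 0.053² ≈ 144.42 → 145.
At ±2.8%: n = 1.960² × 0.1056 / 0.028² ≈ 517.44 → 518.
Additional respondents: 518 − 145 = 373.

373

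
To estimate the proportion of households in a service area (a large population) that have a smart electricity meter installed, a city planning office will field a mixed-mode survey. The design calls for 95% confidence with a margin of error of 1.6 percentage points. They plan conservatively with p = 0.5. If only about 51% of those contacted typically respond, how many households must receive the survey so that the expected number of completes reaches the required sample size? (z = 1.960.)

7357

Completed interviews needed: n₀ = 1.960² × 0.2500 / 0.016² ≈ 3751.56 → 3752.
At a 51% response rate, contacts needed = 3752 / 0.51 ≈ 7356.86 → 7357.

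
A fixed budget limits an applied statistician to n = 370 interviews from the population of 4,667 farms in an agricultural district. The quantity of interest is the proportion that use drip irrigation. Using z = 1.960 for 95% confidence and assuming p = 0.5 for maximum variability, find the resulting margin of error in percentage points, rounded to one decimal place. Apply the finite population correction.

4.9

Finite-population factor: (N−n)/(N−1) = (4667−370)/(4667−1) = 0.9209.
SE(p̂) = √[p(1−p)/n · (N−n)/(N−1)] = √[0.2500/370 × 0.9209] = 0.02494.
E = z × SE = 1.960 × 0.02494 = 0.04889 ≈ 4.9 percentage points.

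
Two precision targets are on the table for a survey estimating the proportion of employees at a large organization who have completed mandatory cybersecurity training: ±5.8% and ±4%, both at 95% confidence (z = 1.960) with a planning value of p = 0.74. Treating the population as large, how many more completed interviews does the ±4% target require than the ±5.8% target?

242

At ±5.8%: n = 1.960² × 0.1924 / 0.058² ≈ 219.72 → 220.
At ±4%: n = 1.960² × 0.1924 / 0.040² ≈ 461.95 → 462.
Additional respondents: 462 − 220 = 242.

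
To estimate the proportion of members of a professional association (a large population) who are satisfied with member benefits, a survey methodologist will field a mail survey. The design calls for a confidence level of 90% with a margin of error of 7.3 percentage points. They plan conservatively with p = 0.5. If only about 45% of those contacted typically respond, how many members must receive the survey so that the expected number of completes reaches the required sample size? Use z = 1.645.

283

Completed interviews needed: n₀ = 1.645² × 0.2500 / 0.073² ≈ 126.95 → 127.
At a 45% response rate, contacts needed = 127 / 0.45 ≈ 282.22 → 283.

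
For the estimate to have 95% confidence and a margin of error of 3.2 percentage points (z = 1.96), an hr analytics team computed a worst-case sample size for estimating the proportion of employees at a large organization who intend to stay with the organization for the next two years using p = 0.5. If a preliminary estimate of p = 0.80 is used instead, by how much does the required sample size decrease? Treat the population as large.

Conservative (p = 0.5): n = 1.96² × 0.25 / 0.032² ≈ 937.89 → 938.
Using p = 0.80: p(1−p) = 0.1600, so n = 1.96² × 0.1600 / 0.032² ≈ 600.25 → 601.
Reduction: 938 − 601 = 337.

337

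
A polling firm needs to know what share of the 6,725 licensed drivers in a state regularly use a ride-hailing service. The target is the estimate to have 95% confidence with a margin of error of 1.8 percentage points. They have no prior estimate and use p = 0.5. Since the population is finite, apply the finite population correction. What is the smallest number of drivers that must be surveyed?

For 95% confidence, z = 1.960.
Unadjusted: n₀ = 1.960² × 0.50 × 0.50 / 0.018² ≈ 2964.20, so n₀ = 2965.
Finite population correction with N = 6,725: n = n₀ / (1 + (n₀−1)/N) = 2965 / (1 + 2964/6725) = 2965 / 1.4407 ≈ 2057.97.
Rounding up, n = 2058.

2058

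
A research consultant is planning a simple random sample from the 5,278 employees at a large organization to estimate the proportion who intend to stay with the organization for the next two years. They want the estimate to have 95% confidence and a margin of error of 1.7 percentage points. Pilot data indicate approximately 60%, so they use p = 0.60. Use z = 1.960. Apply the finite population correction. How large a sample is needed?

Unadjusted: n₀ = 1.960² × 0.60 × 0.40 / 0.017² ≈ 3190.26, so n₀ = 3191.
Finite population correction with N = 5,278: n = n₀ / (1 + (n₀−1)/N) = 3191 / (1 + 3190/5278) = 3191 / 1.6044 ≈ 1988.91.
Rounding up, n = 1989.

1989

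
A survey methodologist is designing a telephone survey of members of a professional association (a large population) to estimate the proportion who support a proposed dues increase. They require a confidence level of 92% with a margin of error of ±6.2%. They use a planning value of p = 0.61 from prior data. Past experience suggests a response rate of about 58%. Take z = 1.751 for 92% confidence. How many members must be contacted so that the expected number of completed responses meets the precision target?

328

Completed interviews needed: n₀ = 1.751² × 0.2379 / 0.062² ≈ 189.75 → 190.
At a 58% response rate, contacts needed = 190 / 0.58 ≈ 327.59 → 328.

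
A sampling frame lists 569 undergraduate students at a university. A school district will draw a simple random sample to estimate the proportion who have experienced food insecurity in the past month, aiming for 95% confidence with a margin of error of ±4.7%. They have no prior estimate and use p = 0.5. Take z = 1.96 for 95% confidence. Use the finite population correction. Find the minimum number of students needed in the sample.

Unadjusted: n₀ = 1.96² × 0.50 × 0.50 / 0.047² ≈ 434.77, so n₀ = 435.
Finite population correction with N = 569: n = n₀ / (1 + (n₀−1)/N) = 435 / (1 + 434/569) = 435 / 1.7627 ≈ 246.77.
Rounding up, n = 247.

247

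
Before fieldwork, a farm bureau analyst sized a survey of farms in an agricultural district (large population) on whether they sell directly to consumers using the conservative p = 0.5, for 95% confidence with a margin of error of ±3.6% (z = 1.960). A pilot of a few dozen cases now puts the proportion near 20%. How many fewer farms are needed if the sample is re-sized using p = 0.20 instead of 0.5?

Conservative (p = 0.5): n = 1.960² × 0.25 / 0.036² ≈ 741.05 → 742.
Using p = 0.20: p(1−p) = 0.1600, so n = 1.960² × 0.1600 / 0.036² ≈ 474.27 → 475.
Reduction: 742 − 475 = 267.

267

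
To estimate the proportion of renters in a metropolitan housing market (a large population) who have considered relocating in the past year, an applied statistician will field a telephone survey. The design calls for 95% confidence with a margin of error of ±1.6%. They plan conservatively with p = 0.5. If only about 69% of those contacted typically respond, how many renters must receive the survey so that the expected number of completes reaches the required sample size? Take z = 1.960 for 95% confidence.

Completed interviews needed: n₀ = 1.960² × 0.2500 / 0.016² ≈ 3751.56 → 3752.
At a 69% response rate, contacts needed = 3752 / 0.69 ≈ 5437.68 → 5438.

5438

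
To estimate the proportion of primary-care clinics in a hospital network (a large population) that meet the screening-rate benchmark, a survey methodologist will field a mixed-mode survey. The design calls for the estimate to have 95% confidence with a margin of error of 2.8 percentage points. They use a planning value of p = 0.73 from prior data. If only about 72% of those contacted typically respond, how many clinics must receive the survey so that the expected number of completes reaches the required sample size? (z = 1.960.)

Completed interviews needed: n₀ = 1.960² × 0.1971 / 0.028² ≈ 965.79 → 966.
At a 72% response rate, contacts needed = 966 / 0.72 ≈ 1341.67 → 1342.

1342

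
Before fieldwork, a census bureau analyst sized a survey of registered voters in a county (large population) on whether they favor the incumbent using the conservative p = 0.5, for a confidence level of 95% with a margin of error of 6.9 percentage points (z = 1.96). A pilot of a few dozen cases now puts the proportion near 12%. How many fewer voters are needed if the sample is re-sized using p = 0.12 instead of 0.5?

116

Conservative (p = 0.5): n = 1.96² × 0.25 / 0.069² ≈ 201.72 → 202.
Using p = 0.12: p(1−p) = 0.1056, so n = 1.96² × 0.1056 / 0.069² ≈ 85.21 → 86.
Reduction: 202 − 86 = 116.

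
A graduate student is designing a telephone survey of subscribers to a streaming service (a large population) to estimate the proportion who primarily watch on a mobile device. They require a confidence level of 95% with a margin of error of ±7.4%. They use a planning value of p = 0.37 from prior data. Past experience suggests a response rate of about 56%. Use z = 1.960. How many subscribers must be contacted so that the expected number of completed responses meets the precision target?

293

Completed interviews needed: n₀ = 1.960² × 0.2331 / 0.074² ≈ 163.53 → 164.
At a 56% response rate, contacts needed = 164 / 0.56 ≈ 292.86 → 293.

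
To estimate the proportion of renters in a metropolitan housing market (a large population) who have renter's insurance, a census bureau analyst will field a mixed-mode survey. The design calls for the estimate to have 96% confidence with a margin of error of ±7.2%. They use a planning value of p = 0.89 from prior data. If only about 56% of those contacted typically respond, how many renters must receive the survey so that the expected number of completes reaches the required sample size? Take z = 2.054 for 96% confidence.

143

Completed interviews needed: n₀ = 2.054² × 0.0979 / 0.072² ≈ 79.67 → 80.
At a 56% response rate, contacts needed = 80 / 0.56 ≈ 142.86 → 143.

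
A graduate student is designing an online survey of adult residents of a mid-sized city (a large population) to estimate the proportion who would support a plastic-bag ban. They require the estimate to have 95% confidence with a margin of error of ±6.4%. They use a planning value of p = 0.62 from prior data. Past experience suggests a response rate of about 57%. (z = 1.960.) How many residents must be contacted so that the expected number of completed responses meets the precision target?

388

Completed interviews needed: n₀ = 1.960² × 0.2356 / 0.064² ≈ 220.97 → 221.
At a 57% response rate, contacts needed = 221 / 0.57 ≈ 387.72 → 388.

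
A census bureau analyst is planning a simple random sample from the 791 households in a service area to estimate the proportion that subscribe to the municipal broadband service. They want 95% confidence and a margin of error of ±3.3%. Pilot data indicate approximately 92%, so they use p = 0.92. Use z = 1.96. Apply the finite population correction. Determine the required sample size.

196

Unadjusted: n₀ = 1.96² × 0.92 × 0.08 / 0.033² ≈ 259.63, so n₀ = 260.
Finite population correction with N = 791: n = n₀ / (1 + (n₀−1)/N) = 260 / (1 + 259/791) = 260 / 1.3274 ≈ 195.87.
Rounding up, n = 196.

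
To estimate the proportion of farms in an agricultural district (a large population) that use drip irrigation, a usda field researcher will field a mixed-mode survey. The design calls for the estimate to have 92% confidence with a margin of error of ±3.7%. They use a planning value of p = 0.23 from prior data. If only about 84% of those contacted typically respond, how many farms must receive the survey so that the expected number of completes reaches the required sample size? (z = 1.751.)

Completed interviews needed: n₀ = 1.751² × 0.1771 / 0.037² ≈ 396.63 → 397.
At an 84% response rate, contacts needed = 397 / 0.84 ≈ 472.62 → 473.

473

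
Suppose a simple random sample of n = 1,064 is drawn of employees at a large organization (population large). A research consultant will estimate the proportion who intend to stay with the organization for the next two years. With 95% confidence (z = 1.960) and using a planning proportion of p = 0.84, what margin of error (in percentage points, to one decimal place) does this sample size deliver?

SE(p̂) = √[p(1−p)/n] = √[0.1344/1064] = 0.01124.
E = z × SE = 1.960 × 0.01124 = 0.02203, or 2.2 percentage points.

2.2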